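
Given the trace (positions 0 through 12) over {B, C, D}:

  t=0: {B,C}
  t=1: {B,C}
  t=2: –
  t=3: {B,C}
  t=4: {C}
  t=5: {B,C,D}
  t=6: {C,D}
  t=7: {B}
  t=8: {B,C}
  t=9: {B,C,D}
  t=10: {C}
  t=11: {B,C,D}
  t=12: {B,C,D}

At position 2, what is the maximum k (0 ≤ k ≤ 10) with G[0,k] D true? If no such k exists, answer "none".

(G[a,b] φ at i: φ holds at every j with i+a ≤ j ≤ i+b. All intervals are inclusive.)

none

D must hold from j=2 onward; find where it first fails.
  j=2: fails → no k works.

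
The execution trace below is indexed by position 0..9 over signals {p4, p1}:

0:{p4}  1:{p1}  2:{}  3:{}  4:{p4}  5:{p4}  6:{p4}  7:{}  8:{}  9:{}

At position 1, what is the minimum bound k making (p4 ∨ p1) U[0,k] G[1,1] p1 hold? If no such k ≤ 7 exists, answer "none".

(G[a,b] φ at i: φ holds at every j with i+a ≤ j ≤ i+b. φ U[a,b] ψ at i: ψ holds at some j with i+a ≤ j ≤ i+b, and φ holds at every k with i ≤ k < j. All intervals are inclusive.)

Need earliest j ≥ 1 with G[1,1] p1, and (p4 ∨ p1) at every k in [1,j-1].
  j=1: rhs fails.
  j=2: rhs fails.
  j=3: rhs fails.
  j=4: rhs fails.
  j=5: rhs fails.
  j=6: rhs fails.
  j=7: rhs fails.
  j=8: rhs fails.
No witness within the range → none.

none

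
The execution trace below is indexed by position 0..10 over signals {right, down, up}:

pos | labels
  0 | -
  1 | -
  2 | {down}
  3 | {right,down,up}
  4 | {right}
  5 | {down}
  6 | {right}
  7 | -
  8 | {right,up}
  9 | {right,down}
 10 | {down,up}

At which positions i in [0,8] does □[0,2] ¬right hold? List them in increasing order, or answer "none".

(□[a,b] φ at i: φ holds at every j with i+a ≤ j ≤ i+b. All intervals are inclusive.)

0

Evaluate at each i in [0,8]:
  i=0: ✓ (all of [0,2])
  i=1: ✗ (fails at j=3)
  i=2: ✗ (fails at j=3)
  i=3: ✗ (fails at j=3)
  i=4: ✗ (fails at j=4)
  i=5: ✗ (fails at j=6)
  i=6: ✗ (fails at j=6)
  i=7: ✗ (fails at j=8)
  i=8: ✗ (fails at j=8)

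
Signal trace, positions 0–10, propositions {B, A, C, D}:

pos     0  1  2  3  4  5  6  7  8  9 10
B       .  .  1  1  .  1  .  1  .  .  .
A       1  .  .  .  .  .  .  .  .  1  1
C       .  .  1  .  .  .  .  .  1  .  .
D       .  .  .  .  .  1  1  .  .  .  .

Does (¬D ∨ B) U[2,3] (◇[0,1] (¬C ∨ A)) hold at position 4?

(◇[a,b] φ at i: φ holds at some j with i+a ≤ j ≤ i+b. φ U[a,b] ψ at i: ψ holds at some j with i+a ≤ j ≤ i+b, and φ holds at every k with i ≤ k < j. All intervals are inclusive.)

True

Need some j in [6,7] with ◇[0,1] (¬C ∨ A), and (¬D ∨ B) at every k in [4,j-1].
  j=6: ◇[0,1] (¬C ∨ A) holds; (¬D ∨ B) holds at every k in [4,5] → satisfied.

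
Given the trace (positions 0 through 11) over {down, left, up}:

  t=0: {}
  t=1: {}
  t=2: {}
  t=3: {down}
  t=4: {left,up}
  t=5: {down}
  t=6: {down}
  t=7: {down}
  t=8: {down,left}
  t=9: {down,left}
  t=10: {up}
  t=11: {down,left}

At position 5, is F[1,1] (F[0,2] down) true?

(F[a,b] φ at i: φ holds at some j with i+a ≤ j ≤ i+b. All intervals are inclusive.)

True

Check F[0,2] down at each j in [6,6]:
  j=6: holds (witness at 6)
Found at j=6 → formula holds.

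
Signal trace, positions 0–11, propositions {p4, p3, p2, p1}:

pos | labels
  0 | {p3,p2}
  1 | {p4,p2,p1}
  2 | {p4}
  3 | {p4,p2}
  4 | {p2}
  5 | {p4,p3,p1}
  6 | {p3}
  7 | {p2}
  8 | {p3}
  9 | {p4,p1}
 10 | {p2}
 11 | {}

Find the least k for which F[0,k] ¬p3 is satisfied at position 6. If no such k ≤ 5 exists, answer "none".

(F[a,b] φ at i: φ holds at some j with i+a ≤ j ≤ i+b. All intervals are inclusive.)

Scan j = 6,7,… for ¬p3:
  j=6: fails
  j=7: holds
First hit at j=7, so smallest k = 7-6 = 1.

1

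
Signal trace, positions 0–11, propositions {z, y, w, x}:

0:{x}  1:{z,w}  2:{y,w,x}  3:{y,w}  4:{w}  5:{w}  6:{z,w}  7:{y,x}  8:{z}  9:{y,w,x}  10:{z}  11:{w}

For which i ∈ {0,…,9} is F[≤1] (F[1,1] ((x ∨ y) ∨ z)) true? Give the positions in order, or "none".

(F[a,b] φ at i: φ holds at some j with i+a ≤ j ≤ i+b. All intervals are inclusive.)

Evaluate at each i in [0,9]:
  i=0: ✓ (witness j=0)
  i=1: ✓ (witness j=1)
  i=2: ✓ (witness j=2)
  i=3: ✗ (none in [3,4])
  i=4: ✓ (witness j=5)
  i=5: ✓ (witness j=5)
  i=6: ✓ (witness j=6)
  i=7: ✓ (witness j=7)
  i=8: ✓ (witness j=8)
  i=9: ✓ (witness j=9)

0, 1, 2, 4, 5, 6, 7, 8, 9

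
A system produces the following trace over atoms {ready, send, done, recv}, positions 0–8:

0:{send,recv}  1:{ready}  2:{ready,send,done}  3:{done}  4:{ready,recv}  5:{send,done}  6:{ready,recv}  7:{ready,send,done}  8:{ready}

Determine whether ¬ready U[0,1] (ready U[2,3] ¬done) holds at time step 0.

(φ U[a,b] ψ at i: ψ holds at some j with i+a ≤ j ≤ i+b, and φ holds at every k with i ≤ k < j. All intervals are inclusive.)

False

Need some j in [0,1] with (ready U[2,3] ¬done), and ¬ready at every k in [0,j-1].
  j=0: (ready U[2,3] ¬done) — fails.
  j=1: (ready U[2,3] ¬done) — fails.
No j in the window works → until fails.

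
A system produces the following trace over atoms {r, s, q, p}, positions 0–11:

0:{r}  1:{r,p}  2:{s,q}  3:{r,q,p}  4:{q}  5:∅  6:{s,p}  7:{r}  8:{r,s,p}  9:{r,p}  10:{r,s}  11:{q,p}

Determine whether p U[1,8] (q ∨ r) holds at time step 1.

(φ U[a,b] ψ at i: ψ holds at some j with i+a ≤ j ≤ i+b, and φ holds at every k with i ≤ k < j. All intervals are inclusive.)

Yes

Need some j in [2,9] with (q ∨ r), and p at every k in [1,j-1].
  j=2: (q ∨ r) holds; p holds at every k in [1,1] → satisfied.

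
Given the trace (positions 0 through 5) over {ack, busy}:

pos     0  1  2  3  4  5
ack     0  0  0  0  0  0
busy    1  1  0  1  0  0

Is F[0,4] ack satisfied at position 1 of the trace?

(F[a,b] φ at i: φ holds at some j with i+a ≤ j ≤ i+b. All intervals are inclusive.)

Does not hold

Check ack at each j in [1,5]:
  j=1: false
  j=2: false
  j=3: false
  j=4: false
  j=5: false
No position in the window satisfies it → formula fails.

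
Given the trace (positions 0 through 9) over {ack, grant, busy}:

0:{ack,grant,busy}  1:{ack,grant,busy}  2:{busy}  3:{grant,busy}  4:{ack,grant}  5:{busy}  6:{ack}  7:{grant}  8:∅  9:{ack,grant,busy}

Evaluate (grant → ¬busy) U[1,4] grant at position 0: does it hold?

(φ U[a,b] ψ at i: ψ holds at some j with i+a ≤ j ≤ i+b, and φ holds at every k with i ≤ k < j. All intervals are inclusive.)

No

Need some j in [1,4] with grant, and (grant → ¬busy) at every k in [0,j-1].
  j=1: grant holds, but (grant → ¬busy) fails at k=0 → not this j.
  j=2: grant false.
  j=3: grant holds, but (grant → ¬busy) fails at k=0 → not this j.
  j=4: grant holds, but (grant → ¬busy) fails at k=0 → not this j.
No j in the window works → until fails.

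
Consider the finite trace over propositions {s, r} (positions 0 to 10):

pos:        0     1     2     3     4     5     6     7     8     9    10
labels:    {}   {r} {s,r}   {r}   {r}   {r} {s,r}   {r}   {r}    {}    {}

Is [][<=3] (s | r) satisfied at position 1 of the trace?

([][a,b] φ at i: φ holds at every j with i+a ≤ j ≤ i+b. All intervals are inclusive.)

Check (s | r) at every j in [1,4]:
  j=1: true
  j=2: true
  j=3: true
  j=4: true
All positions satisfy it → formula holds.

Yes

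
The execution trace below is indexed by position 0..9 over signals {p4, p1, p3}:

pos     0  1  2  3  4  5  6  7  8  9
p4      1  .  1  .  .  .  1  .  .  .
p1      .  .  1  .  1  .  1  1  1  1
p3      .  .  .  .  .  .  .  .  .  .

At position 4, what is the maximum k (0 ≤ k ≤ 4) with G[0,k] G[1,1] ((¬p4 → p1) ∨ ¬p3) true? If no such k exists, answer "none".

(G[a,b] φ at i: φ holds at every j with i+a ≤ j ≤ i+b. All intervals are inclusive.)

4

G[1,1] ((¬p4 → p1) ∨ ¬p3) must hold from j=4 onward; find where it first fails.
  j=4: holds
  j=5: holds
  j=6: holds
  j=7: holds
  j=8: holds
Holds through j=8; largest k = 4.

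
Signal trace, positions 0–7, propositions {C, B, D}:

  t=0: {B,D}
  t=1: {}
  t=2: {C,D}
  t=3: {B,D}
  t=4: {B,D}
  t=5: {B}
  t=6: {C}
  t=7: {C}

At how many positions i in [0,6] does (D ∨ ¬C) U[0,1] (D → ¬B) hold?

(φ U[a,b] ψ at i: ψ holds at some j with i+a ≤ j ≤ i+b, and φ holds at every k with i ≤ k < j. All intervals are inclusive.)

6

Evaluate at each i in [0,6]:
  i=0: ✓ (rhs at j=1; lhs holds on [0,0])
  i=1: ✓ (rhs at j=1)
  i=2: ✓ (rhs at j=2)
  i=3: ✗ (no rhs in [3,4])
  i=4: ✓ (rhs at j=5; lhs holds on [4,4])
  i=5: ✓ (rhs at j=5)
  i=6: ✓ (rhs at j=6)
Positions where it holds: {0, 1, 2, 4, 5, 6} → 6.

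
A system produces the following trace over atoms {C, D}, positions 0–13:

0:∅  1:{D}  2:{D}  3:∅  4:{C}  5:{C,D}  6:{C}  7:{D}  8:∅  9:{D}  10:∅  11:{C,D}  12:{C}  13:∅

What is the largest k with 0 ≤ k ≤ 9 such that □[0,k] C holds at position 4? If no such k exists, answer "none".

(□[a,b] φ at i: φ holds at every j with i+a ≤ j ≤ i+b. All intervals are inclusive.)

2

C must hold from j=4 onward; find where it first fails.
  j=4: holds
  j=5: holds
  j=6: holds
  j=7: fails
Holds on [4,6], so largest k = 2.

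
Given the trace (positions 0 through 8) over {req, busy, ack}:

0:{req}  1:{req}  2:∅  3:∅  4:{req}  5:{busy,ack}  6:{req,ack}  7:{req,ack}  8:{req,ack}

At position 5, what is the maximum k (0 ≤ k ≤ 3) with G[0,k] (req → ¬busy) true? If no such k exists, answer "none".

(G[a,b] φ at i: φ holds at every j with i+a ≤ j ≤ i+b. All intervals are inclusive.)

3

(req → ¬busy) must hold from j=5 onward; find where it first fails.
  j=5: holds
  j=6: holds
  j=7: holds
  j=8: holds
Holds through j=8; largest k = 3.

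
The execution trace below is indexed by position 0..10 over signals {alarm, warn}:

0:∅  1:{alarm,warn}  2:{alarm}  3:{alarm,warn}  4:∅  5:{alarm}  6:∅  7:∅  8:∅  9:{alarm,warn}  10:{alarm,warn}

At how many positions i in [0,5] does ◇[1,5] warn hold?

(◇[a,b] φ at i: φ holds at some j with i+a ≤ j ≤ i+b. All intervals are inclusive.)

Evaluate at each i in [0,5]:
  i=0: ✓ (witness j=1)
  i=1: ✓ (witness j=3)
  i=2: ✓ (witness j=3)
  i=3: ✗ (none in [4,8])
  i=4: ✓ (witness j=9)
  i=5: ✓ (witness j=9)
Positions where it holds: {0, 1, 2, 4, 5} → 5.

5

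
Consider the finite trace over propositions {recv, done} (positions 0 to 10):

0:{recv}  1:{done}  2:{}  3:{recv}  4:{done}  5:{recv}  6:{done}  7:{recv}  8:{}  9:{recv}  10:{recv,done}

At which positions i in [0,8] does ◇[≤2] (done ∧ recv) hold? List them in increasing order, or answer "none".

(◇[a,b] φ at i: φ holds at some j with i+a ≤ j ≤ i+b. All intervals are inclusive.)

8

Evaluate at each i in [0,8]:
  i=0: ✗ (none in [0,2])
  i=1: ✗ (none in [1,3])
  i=2: ✗ (none in [2,4])
  i=3: ✗ (none in [3,5])
  i=4: ✗ (none in [4,6])
  i=5: ✗ (none in [5,7])
  i=6: ✗ (none in [6,8])
  i=7: ✗ (none in [7,9])
  i=8: ✓ (witness j=10)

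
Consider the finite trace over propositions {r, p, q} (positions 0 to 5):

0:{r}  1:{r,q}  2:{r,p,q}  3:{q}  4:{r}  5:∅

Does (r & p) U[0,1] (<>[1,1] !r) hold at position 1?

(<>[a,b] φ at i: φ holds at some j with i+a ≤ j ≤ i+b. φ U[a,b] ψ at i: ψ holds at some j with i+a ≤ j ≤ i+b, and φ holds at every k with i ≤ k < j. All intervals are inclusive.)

Need some j in [1,2] with <>[1,1] !r, and (r & p) at every k in [1,j-1].
  j=1: <>[1,1] !r — fails (none in [2,2]).
  j=2: <>[1,1] !r holds, but (r & p) fails at k=1 → not this j.
No j in the window works → until fails.

False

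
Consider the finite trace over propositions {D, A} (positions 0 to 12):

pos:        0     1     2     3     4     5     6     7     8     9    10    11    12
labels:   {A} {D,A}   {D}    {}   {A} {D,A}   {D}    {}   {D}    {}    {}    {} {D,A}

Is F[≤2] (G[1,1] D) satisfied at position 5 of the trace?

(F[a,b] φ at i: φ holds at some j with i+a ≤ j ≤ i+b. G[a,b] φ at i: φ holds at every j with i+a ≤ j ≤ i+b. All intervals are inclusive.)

Check G[1,1] D at each j in [5,7]:
  j=5: holds on [6,6]
  j=6: fails at 7
  j=7: holds on [8,8]
Found at j=5 → formula holds.

Holds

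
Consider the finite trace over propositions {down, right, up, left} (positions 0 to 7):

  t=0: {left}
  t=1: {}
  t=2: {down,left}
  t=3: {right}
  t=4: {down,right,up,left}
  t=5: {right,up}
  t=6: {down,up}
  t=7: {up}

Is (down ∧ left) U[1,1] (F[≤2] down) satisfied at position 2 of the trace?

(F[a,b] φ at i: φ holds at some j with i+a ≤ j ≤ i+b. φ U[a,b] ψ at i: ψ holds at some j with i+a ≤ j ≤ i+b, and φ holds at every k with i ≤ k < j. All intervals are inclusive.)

Need some j in [3,3] with F[≤2] down, and (down ∧ left) at every k in [2,j-1].
  j=3: F[≤2] down holds; (down ∧ left) holds at every k in [2,2] → satisfied.

Yes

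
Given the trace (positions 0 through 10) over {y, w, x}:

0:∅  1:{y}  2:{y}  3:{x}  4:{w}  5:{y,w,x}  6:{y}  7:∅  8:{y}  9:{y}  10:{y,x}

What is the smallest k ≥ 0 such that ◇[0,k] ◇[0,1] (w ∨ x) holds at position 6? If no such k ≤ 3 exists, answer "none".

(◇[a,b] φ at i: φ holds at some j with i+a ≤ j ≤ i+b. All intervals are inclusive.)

Scan j = 6,7,… for ◇[0,1] (w ∨ x):
  j=6: fails
  j=7: fails
  j=8: fails
  j=9: holds
First hit at j=9, so smallest k = 9-6 = 3.

3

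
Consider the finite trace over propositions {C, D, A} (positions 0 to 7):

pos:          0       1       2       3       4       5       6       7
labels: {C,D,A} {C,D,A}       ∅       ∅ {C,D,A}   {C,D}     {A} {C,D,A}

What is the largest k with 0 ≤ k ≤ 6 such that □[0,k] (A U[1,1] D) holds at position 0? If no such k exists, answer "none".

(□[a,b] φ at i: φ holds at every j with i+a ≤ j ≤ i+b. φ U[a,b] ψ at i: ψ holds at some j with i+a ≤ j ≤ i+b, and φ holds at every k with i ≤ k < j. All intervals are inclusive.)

(A U[1,1] D) must hold from j=0 onward; find where it first fails.
  j=0: holds
  j=1: fails
Holds on [0,0], so largest k = 0.

0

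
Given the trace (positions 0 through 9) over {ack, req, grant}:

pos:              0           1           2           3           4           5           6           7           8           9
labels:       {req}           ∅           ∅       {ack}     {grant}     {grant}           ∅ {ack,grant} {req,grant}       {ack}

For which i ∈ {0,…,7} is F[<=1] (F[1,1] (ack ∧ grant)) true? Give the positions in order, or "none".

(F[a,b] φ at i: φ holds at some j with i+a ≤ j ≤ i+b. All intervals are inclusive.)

Evaluate at each i in [0,7]:
  i=0: ✗ (none in [0,1])
  i=1: ✗ (none in [1,2])
  i=2: ✗ (none in [2,3])
  i=3: ✗ (none in [3,4])
  i=4: ✗ (none in [4,5])
  i=5: ✓ (witness j=6)
  i=6: ✓ (witness j=6)
  i=7: ✗ (none in [7,8])

5, 6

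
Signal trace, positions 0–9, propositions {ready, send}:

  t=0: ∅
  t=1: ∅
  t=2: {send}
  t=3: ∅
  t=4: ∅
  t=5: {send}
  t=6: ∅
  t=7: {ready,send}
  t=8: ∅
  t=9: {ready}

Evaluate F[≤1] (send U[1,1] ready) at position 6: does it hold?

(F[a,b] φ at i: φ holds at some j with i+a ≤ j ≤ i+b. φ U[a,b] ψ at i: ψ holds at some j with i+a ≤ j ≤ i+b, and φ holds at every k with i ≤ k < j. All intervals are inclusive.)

Check (send U[1,1] ready) at each j in [6,7]:
  j=6: fails
  j=7: fails
No position in the window satisfies it → formula fails.

No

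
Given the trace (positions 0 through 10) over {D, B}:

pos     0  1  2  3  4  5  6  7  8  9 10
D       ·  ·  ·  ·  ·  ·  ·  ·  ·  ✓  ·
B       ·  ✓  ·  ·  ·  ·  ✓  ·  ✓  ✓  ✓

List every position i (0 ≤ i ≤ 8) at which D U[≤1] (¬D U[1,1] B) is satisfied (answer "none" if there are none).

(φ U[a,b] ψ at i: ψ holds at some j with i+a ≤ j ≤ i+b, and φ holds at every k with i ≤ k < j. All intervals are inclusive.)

0, 5, 7, 8

Evaluate at each i in [0,8]:
  i=0: ✓ (rhs at j=0)
  i=1: ✗ (no rhs in [1,2])
  i=2: ✗ (no rhs in [2,3])
  i=3: ✗ (no rhs in [3,4])
  i=4: ✗ (lhs fails at k=4 before rhs at j=5)
  i=5: ✓ (rhs at j=5)
  i=6: ✗ (lhs fails at k=6 before rhs at j=7)
  i=7: ✓ (rhs at j=7)
  i=8: ✓ (rhs at j=8)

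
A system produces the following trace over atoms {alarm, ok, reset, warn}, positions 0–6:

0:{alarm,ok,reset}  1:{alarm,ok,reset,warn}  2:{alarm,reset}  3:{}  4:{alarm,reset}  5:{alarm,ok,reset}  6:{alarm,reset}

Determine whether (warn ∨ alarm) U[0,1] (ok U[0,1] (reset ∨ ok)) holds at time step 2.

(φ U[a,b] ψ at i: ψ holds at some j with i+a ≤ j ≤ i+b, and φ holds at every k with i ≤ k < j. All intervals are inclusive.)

Holds

Need some j in [2,3] with (ok U[0,1] (reset ∨ ok)), and (warn ∨ alarm) at every k in [2,j-1].
  j=2: (ok U[0,1] (reset ∨ ok)) holds; no prefix to check → satisfied.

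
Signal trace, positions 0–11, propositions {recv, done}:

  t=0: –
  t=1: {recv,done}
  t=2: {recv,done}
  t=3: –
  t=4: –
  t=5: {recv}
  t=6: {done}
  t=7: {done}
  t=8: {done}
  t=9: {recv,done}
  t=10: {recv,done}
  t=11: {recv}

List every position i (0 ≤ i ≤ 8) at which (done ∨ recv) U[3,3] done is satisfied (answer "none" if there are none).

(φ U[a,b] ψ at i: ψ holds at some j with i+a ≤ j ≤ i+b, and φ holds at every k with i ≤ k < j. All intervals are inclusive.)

5, 6, 7

Evaluate at each i in [0,8]:
  i=0: ✗ (no rhs in [3,3])
  i=1: ✗ (no rhs in [4,4])
  i=2: ✗ (no rhs in [5,5])
  i=3: ✗ (lhs fails at k=3 before rhs at j=6)
  i=4: ✗ (lhs fails at k=4 before rhs at j=7)
  i=5: ✓ (rhs at j=8; lhs holds on [5,7])
  i=6: ✓ (rhs at j=9; lhs holds on [6,8])
  i=7: ✓ (rhs at j=10; lhs holds on [7,9])
  i=8: ✗ (no rhs in [11,11])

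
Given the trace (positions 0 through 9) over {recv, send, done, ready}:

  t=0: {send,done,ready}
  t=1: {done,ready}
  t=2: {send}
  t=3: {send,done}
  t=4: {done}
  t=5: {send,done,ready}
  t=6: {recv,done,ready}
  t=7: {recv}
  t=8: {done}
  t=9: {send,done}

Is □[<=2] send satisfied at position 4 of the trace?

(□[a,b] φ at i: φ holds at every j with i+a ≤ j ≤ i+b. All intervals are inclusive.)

Does not hold

Check send at every j in [4,6]:
  j=4: false
  j=5: true
  j=6: false
Fails at j=4 → formula fails.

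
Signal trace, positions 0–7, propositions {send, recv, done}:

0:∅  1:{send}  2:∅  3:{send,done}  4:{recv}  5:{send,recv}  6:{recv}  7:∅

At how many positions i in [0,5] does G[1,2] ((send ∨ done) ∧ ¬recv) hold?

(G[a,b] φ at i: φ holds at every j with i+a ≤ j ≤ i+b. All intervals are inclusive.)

Evaluate at each i in [0,5]:
  i=0: ✗ (fails at j=2)
  i=1: ✗ (fails at j=2)
  i=2: ✗ (fails at j=4)
  i=3: ✗ (fails at j=4)
  i=4: ✗ (fails at j=5)
  i=5: ✗ (fails at j=6)
Positions where it holds: {} → 0.

0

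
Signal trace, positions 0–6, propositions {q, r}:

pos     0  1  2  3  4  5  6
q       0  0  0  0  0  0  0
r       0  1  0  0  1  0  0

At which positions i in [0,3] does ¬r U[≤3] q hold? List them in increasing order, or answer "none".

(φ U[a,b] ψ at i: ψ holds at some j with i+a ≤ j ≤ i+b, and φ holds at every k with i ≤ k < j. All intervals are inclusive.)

none

Evaluate at each i in [0,3]:
  i=0: ✗ (no rhs in [0,3])
  i=1: ✗ (no rhs in [1,4])
  i=2: ✗ (no rhs in [2,5])
  i=3: ✗ (no rhs in [3,6])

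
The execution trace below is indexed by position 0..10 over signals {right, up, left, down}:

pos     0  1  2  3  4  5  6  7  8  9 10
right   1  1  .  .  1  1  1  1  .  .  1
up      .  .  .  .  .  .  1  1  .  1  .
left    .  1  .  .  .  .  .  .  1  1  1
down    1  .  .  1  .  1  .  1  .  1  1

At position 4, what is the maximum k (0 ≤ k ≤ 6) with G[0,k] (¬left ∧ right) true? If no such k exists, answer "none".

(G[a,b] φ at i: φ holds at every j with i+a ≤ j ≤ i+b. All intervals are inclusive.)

3

(¬left ∧ right) must hold from j=4 onward; find where it first fails.
  j=4: holds
  j=5: holds
  j=6: holds
  j=7: holds
  j=8: fails
Holds on [4,7], so largest k = 3.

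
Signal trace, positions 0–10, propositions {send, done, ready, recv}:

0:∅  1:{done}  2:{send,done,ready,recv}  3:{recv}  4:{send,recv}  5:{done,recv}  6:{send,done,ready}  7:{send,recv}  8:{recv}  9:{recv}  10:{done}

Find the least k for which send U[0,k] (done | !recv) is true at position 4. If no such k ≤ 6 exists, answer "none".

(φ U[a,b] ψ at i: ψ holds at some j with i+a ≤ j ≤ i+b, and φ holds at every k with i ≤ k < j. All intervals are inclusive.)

Need earliest j ≥ 4 with (done | !recv), and send at every k in [4,j-1].
  j=4: rhs fails.
  j=5: rhs holds; lhs holds on [4,4]. k = 1.

1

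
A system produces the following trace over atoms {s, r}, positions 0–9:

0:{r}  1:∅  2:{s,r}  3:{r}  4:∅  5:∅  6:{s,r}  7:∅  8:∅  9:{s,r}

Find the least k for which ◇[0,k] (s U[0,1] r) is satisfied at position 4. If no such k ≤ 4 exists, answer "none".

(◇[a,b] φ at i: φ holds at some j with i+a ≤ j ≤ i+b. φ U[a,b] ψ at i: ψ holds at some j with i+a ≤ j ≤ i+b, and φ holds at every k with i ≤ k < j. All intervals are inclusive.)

2

Scan j = 4,5,… for (s U[0,1] r):
  j=4: fails
  j=5: fails
  j=6: holds
First hit at j=6, so smallest k = 6-4 = 2.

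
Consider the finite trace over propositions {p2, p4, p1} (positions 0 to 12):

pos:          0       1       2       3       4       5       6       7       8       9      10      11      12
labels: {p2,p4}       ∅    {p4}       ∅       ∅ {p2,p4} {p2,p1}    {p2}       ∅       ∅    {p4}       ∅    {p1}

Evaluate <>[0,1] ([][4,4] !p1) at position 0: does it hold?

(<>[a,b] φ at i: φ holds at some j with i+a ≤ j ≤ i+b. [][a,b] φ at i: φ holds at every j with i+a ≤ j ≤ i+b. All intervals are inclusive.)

Check [][4,4] !p1 at each j in [0,1]:
  j=0: holds on [4,4]
  j=1: holds on [5,5]
Found at j=0 → formula holds.

Holds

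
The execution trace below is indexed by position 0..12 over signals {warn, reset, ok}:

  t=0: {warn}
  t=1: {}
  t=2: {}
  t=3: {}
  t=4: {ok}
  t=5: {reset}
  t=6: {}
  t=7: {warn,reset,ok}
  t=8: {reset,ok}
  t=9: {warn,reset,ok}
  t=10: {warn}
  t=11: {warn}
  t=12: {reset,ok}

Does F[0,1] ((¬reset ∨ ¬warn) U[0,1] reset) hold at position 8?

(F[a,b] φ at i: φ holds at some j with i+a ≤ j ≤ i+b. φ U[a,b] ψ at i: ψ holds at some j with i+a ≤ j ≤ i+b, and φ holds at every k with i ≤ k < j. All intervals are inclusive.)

Holds

Check ((¬reset ∨ ¬warn) U[0,1] reset) at each j in [8,9]:
  j=8: holds
  j=9: holds
Found at j=8 → formula holds.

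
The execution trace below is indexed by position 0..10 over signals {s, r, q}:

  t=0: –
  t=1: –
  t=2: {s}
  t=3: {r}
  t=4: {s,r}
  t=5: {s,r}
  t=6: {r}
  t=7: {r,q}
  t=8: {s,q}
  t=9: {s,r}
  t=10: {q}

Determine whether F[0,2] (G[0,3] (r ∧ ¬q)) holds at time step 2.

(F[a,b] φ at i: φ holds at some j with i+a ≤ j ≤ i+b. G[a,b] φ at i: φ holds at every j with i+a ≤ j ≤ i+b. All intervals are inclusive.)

Check G[0,3] (r ∧ ¬q) at each j in [2,4]:
  j=2: fails at 2
  j=3: holds on [3,6]
  j=4: fails at 7
Found at j=3 → formula holds.

True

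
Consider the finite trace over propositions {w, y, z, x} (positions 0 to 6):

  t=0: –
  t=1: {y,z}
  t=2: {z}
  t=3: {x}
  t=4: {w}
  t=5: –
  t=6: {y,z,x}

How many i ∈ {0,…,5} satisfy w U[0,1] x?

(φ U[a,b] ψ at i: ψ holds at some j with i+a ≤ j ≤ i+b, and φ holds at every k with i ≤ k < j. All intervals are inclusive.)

1

Evaluate at each i in [0,5]:
  i=0: ✗ (no rhs in [0,1])
  i=1: ✗ (no rhs in [1,2])
  i=2: ✗ (lhs fails at k=2 before rhs at j=3)
  i=3: ✓ (rhs at j=3)
  i=4: ✗ (no rhs in [4,5])
  i=5: ✗ (lhs fails at k=5 before rhs at j=6)
Positions where it holds: {3} → 1.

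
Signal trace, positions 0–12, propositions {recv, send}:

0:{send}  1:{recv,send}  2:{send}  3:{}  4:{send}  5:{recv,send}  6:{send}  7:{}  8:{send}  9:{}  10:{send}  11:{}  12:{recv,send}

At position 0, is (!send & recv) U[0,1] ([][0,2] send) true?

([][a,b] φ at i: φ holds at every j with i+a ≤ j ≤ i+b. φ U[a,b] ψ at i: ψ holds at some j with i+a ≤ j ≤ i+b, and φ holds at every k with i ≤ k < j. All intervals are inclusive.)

Yes

Need some j in [0,1] with [][0,2] send, and (!send & recv) at every k in [0,j-1].
  j=0: [][0,2] send holds; no prefix to check → satisfied.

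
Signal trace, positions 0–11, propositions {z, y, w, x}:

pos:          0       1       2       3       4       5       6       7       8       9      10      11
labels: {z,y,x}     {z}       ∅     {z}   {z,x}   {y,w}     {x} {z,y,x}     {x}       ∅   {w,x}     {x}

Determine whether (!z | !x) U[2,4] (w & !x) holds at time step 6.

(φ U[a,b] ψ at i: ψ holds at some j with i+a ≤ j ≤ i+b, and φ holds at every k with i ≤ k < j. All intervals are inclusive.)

Need some j in [8,10] with (w & !x), and (!z | !x) at every k in [6,j-1].
  j=8: (w & !x) false.
  j=9: (w & !x) false.
  j=10: (w & !x) false.
No j in the window works → until fails.

False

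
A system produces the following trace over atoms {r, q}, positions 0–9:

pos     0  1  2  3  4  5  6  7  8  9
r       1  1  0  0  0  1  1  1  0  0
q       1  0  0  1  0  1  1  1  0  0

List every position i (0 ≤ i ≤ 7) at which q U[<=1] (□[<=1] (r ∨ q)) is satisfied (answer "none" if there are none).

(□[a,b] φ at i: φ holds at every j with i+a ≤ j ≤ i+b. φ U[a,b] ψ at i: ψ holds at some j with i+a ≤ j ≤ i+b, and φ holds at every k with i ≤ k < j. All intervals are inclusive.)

0, 5, 6

Evaluate at each i in [0,7]:
  i=0: ✓ (rhs at j=0)
  i=1: ✗ (no rhs in [1,2])
  i=2: ✗ (no rhs in [2,3])
  i=3: ✗ (no rhs in [3,4])
  i=4: ✗ (lhs fails at k=4 before rhs at j=5)
  i=5: ✓ (rhs at j=5)
  i=6: ✓ (rhs at j=6)
  i=7: ✗ (no rhs in [7,8])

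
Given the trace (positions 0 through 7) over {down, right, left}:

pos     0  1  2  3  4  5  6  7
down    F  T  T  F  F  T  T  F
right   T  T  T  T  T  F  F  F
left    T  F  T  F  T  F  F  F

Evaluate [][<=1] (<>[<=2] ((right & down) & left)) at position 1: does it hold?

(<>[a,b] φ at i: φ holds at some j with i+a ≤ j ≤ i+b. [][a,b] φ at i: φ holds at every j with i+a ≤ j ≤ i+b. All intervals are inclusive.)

Holds

Check <>[<=2] ((right & down) & left) at every j in [1,2]:
  j=1: holds (witness at 2)
  j=2: holds (witness at 2)
All positions satisfy it → formula holds.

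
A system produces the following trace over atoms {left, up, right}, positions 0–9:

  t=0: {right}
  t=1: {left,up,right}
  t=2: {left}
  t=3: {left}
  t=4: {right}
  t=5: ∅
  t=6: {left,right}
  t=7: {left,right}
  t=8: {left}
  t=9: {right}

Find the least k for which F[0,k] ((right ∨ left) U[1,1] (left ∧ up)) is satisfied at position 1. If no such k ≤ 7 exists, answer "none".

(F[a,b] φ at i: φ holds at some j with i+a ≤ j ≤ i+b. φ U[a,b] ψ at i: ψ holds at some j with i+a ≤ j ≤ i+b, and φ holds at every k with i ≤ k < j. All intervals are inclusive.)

none

Scan j = 1,2,… for ((right ∨ left) U[1,1] (left ∧ up)):
  j=1: fails
  j=2: fails
  j=3: fails
  j=4: fails
  j=5: fails
  j=6: fails
  j=7: fails
  j=8: fails
No j in [1,8] satisfies it → none.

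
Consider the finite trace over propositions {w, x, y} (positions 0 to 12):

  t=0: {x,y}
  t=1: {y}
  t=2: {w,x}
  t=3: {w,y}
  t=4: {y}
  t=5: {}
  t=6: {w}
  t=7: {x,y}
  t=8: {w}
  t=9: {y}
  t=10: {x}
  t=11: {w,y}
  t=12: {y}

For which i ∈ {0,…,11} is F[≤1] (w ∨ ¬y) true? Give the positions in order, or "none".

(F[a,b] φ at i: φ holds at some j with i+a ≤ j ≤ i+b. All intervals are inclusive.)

1, 2, 3, 4, 5, 6, 7, 8, 9, 10, 11

Evaluate at each i in [0,11]:
  i=0: ✗ (none in [0,1])
  i=1: ✓ (witness j=2)
  i=2: ✓ (witness j=2)
  i=3: ✓ (witness j=3)
  i=4: ✓ (witness j=5)
  i=5: ✓ (witness j=5)
  i=6: ✓ (witness j=6)
  i=7: ✓ (witness j=8)
  i=8: ✓ (witness j=8)
  i=9: ✓ (witness j=10)
  i=10: ✓ (witness j=10)
  i=11: ✓ (witness j=11)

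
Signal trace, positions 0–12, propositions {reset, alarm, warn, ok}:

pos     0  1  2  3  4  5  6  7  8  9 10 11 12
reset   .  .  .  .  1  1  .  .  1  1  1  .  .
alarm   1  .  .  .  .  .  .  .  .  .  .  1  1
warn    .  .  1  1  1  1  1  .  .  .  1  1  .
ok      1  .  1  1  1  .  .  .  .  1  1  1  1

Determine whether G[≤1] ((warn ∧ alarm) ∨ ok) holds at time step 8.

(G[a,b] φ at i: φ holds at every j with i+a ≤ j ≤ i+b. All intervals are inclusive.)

Check ((warn ∧ alarm) ∨ ok) at every j in [8,9]:
  j=8: false
  j=9: true
Fails at j=8 → formula fails.

No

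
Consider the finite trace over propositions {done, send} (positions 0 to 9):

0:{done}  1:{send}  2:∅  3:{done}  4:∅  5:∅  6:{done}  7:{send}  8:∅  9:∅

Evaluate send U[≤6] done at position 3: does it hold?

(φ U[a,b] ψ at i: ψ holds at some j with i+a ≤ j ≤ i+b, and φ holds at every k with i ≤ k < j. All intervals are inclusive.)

Need some j in [3,9] with done, and send at every k in [3,j-1].
  j=3: done holds; no prefix to check → satisfied.

True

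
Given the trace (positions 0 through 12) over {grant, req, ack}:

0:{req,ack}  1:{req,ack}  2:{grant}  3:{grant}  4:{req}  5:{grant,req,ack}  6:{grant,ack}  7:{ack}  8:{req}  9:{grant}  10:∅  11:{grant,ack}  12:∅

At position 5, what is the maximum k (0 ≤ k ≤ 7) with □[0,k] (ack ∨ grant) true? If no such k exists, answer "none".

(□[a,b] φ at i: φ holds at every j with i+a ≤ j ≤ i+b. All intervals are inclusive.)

(ack ∨ grant) must hold from j=5 onward; find where it first fails.
  j=5: holds
  j=6: holds
  j=7: holds
  j=8: fails
Holds on [5,7], so largest k = 2.

2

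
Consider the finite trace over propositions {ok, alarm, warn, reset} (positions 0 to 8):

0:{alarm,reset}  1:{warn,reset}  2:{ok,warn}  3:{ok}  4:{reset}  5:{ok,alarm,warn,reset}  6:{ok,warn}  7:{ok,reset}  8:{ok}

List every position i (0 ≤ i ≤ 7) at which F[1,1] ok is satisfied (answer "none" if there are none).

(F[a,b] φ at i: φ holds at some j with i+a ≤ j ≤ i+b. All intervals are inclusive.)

1, 2, 4, 5, 6, 7

Evaluate at each i in [0,7]:
  i=0: ✗ (none in [1,1])
  i=1: ✓ (witness j=2)
  i=2: ✓ (witness j=3)
  i=3: ✗ (none in [4,4])
  i=4: ✓ (witness j=5)
  i=5: ✓ (witness j=6)
  i=6: ✓ (witness j=7)
  i=7: ✓ (witness j=8)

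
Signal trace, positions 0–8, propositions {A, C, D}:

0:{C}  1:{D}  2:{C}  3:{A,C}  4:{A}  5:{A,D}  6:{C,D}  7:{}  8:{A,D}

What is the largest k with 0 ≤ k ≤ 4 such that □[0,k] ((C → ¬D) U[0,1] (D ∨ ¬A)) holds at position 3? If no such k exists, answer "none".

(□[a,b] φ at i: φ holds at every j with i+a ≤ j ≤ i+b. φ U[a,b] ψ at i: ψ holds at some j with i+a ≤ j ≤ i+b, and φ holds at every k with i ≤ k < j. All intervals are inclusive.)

((C → ¬D) U[0,1] (D ∨ ¬A)) must hold from j=3 onward; find where it first fails.
  j=3: fails → no k works.

none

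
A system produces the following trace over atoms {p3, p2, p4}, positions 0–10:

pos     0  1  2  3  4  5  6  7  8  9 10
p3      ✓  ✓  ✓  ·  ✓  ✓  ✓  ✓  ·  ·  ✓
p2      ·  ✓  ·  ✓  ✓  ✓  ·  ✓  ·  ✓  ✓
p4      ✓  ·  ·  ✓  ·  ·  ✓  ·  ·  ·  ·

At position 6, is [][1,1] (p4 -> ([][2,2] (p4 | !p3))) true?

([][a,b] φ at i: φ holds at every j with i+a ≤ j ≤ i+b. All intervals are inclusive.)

Check (p4 -> ([][2,2] (p4 | !p3))) at every j in [7,7]:
  j=7: antecedent false → ✓
All positions satisfy it → formula holds.

True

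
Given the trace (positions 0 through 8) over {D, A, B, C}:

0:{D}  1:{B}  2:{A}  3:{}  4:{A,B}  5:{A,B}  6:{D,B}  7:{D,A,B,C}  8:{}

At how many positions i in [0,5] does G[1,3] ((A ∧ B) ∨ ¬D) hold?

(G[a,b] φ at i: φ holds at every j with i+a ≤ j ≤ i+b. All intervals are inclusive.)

3

Evaluate at each i in [0,5]:
  i=0: ✓ (all of [1,3])
  i=1: ✓ (all of [2,4])
  i=2: ✓ (all of [3,5])
  i=3: ✗ (fails at j=6)
  i=4: ✗ (fails at j=6)
  i=5: ✗ (fails at j=6)
Positions where it holds: {0, 1, 2} → 3.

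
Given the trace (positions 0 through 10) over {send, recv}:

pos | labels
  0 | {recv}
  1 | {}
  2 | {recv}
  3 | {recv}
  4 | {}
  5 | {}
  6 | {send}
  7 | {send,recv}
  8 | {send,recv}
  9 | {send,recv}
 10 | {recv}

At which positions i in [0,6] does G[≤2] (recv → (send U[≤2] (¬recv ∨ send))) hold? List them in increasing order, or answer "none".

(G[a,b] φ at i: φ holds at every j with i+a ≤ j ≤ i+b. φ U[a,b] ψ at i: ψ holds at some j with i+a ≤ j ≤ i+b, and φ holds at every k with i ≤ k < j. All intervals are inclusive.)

4, 5, 6

Evaluate at each i in [0,6]:
  i=0: ✗ (fails at j=0)
  i=1: ✗ (fails at j=2)
  i=2: ✗ (fails at j=2)
  i=3: ✗ (fails at j=3)
  i=4: ✓ (all of [4,6])
  i=5: ✓ (all of [5,7])
  i=6: ✓ (all of [6,8])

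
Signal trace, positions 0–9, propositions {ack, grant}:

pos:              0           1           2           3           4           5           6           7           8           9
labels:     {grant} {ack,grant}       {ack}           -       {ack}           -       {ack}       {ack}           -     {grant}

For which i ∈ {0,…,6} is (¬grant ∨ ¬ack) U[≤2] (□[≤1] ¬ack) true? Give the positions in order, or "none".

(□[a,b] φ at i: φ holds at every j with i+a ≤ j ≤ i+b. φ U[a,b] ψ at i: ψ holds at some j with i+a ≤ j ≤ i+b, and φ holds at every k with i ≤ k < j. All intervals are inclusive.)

6

Evaluate at each i in [0,6]:
  i=0: ✗ (no rhs in [0,2])
  i=1: ✗ (no rhs in [1,3])
  i=2: ✗ (no rhs in [2,4])
  i=3: ✗ (no rhs in [3,5])
  i=4: ✗ (no rhs in [4,6])
  i=5: ✗ (no rhs in [5,7])
  i=6: ✓ (rhs at j=8; lhs holds on [6,7])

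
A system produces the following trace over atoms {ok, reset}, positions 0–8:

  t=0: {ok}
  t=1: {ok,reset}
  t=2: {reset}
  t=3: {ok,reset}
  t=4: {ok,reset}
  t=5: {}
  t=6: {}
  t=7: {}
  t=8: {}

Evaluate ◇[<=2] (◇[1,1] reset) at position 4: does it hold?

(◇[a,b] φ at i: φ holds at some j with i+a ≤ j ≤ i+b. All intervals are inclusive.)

No

Check ◇[1,1] reset at each j in [4,6]:
  j=4: fails (none in [5,5])
  j=5: fails (none in [6,6])
  j=6: fails (none in [7,7])
No position in the window satisfies it → formula fails.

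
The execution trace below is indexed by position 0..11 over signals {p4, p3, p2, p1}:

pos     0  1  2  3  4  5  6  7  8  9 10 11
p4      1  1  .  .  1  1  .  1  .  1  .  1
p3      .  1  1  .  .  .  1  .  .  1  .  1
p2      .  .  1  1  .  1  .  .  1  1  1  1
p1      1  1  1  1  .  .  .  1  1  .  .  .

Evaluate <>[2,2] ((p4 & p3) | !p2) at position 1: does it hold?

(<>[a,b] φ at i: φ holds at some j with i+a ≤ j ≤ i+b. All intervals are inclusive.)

Check ((p4 & p3) | !p2) at each j in [3,3]:
  j=3: false
No position in the window satisfies it → formula fails.

No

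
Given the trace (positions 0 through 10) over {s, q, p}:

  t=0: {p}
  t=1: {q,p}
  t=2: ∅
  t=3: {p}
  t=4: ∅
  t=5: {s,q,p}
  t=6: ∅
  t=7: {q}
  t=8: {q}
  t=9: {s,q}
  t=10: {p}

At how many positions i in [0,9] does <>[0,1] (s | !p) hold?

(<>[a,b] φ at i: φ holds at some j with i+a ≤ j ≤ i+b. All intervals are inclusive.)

Evaluate at each i in [0,9]:
  i=0: ✗ (none in [0,1])
  i=1: ✓ (witness j=2)
  i=2: ✓ (witness j=2)
  i=3: ✓ (witness j=4)
  i=4: ✓ (witness j=4)
  i=5: ✓ (witness j=5)
  i=6: ✓ (witness j=6)
  i=7: ✓ (witness j=7)
  i=8: ✓ (witness j=8)
  i=9: ✓ (witness j=9)
Positions where it holds: {1, 2, 3, 4, 5, 6, 7, 8, 9} → 9.

9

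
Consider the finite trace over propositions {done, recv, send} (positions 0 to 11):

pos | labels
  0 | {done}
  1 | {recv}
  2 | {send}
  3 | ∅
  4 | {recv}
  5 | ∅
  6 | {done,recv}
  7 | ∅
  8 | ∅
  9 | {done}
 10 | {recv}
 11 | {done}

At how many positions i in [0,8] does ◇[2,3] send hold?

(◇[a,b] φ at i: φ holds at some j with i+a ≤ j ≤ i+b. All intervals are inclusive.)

Evaluate at each i in [0,8]:
  i=0: ✓ (witness j=2)
  i=1: ✗ (none in [3,4])
  i=2: ✗ (none in [4,5])
  i=3: ✗ (none in [5,6])
  i=4: ✗ (none in [6,7])
  i=5: ✗ (none in [7,8])
  i=6: ✗ (none in [8,9])
  i=7: ✗ (none in [9,10])
  i=8: ✗ (none in [10,11])
Positions where it holds: {0} → 1.

1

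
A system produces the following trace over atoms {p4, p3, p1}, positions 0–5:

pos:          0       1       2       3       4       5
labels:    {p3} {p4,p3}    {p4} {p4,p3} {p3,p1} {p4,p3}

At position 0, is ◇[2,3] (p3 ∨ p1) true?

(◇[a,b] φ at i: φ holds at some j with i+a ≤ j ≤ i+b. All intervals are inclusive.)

Yes

Check (p3 ∨ p1) at each j in [2,3]:
  j=2: false
  j=3: true
Found at j=3 → formula holds.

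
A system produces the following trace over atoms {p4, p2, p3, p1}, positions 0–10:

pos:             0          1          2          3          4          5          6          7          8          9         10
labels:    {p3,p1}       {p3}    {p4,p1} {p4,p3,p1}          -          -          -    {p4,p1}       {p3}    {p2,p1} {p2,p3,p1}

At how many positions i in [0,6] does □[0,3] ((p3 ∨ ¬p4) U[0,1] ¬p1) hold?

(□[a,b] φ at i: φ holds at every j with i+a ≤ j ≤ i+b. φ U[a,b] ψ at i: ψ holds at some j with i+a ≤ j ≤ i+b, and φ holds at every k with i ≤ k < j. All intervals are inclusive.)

Evaluate at each i in [0,6]:
  i=0: ✗ (fails at j=2)
  i=1: ✗ (fails at j=2)
  i=2: ✗ (fails at j=2)
  i=3: ✓ (all of [3,6])
  i=4: ✗ (fails at j=7)
  i=5: ✗ (fails at j=7)
  i=6: ✗ (fails at j=7)
Positions where it holds: {3} → 1.

1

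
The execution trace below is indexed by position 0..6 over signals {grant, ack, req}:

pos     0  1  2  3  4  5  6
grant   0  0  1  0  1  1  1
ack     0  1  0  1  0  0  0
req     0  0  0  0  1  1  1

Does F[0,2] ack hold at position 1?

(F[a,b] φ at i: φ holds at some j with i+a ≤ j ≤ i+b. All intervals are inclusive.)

Check ack at each j in [1,3]:
  j=1: true
  j=2: false
  j=3: true
Found at j=1 → formula holds.

True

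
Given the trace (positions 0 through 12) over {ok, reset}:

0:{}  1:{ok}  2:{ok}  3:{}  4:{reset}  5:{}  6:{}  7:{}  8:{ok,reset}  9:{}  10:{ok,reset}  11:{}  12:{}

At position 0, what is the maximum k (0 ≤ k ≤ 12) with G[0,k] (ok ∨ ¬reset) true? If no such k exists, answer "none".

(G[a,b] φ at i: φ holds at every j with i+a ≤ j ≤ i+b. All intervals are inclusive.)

3

(ok ∨ ¬reset) must hold from j=0 onward; find where it first fails.
  j=0: holds
  j=1: holds
  j=2: holds
  j=3: holds
  j=4: fails
Holds on [0,3], so largest k = 3.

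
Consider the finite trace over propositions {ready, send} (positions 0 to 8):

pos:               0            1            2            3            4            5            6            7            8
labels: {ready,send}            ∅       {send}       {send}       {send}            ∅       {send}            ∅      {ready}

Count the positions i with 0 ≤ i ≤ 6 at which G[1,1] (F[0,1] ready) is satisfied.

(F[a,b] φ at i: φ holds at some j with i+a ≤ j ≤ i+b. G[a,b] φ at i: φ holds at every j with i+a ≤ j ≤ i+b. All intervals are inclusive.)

Evaluate at each i in [0,6]:
  i=0: ✗ (fails at j=1)
  i=1: ✗ (fails at j=2)
  i=2: ✗ (fails at j=3)
  i=3: ✗ (fails at j=4)
  i=4: ✗ (fails at j=5)
  i=5: ✗ (fails at j=6)
  i=6: ✓ (all of [7,7])
Positions where it holds: {6} → 1.

1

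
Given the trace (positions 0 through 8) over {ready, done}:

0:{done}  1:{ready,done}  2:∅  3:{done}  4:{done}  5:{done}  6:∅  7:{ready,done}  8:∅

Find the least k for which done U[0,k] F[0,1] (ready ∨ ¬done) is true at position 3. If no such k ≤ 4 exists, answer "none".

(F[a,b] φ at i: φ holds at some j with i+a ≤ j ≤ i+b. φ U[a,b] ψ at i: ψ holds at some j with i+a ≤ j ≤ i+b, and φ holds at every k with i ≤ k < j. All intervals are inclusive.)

Need earliest j ≥ 3 with F[0,1] (ready ∨ ¬done), and done at every k in [3,j-1].
  j=3: rhs fails.
  j=4: rhs fails.
  j=5: rhs holds; lhs holds on [3,4]. k = 2.

2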